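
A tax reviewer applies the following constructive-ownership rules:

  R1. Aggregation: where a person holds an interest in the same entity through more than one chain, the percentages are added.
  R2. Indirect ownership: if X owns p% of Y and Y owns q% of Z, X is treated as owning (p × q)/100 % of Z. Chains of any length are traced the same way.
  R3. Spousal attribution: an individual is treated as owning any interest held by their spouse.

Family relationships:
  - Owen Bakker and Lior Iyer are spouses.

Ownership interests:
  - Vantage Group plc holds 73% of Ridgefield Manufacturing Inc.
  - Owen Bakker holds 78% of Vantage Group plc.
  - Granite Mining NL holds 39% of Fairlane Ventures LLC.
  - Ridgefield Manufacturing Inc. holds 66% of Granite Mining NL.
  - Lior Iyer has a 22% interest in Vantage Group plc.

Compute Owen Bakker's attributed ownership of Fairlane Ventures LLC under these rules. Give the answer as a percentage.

18.7902%

By spousal attribution (R3), Owen Bakker is treated as also owning Lior Iyer's interest in Vantage Group plc, giving 78% + 22% = 100%.
Chain via Vantage Group plc → Ridgefield Manufacturing Inc. → Granite Mining NL (R2): 100% × 73% × 66% × 39% = 18.7902% of Fairlane Ventures LLC.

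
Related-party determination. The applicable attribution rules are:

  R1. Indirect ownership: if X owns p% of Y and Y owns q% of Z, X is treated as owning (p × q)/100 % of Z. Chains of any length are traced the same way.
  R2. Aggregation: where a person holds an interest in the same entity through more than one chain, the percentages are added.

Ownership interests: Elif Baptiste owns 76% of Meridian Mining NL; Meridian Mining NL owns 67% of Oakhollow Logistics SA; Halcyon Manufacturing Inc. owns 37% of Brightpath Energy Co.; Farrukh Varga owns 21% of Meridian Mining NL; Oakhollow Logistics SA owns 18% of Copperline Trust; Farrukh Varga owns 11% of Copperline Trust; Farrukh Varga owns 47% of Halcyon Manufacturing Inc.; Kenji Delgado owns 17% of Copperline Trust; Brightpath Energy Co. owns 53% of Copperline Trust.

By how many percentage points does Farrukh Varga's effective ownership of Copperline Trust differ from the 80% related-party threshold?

57.2507

Chain via Meridian Mining NL → Oakhollow Logistics SA (R1): 21% × 67% × 18% = 2.5326% of Copperline Trust.
Chain via Halcyon Manufacturing Inc. → Brightpath Energy Co. (R1): 47% × 37% × 53% = 9.2167% of Copperline Trust.
Direct interest in Copperline Trust: 11%.
Aggregating (R2): 2.5326% + 9.2167% + 11% = 22.7493%.
22.7493% falls short of the 80% threshold by 57.2507 percentage points.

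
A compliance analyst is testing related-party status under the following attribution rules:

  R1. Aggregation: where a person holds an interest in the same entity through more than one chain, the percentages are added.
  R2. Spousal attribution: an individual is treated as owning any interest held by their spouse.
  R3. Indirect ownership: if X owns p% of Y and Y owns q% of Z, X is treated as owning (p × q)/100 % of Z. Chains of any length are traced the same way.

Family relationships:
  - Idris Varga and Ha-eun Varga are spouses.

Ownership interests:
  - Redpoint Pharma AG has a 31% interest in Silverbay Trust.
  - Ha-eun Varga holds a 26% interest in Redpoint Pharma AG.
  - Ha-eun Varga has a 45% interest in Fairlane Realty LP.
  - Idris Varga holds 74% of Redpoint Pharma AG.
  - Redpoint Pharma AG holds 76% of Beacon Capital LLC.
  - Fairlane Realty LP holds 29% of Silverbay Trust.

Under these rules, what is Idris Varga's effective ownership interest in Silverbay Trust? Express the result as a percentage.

44.05%

By spousal attribution (R2), Idris Varga is treated as also owning Ha-eun Varga's interest in Redpoint Pharma AG, giving 74% + 26% = 100%.
By spousal attribution (R2), Idris Varga is treated as owning Ha-eun Varga's 45% interest in Fairlane Realty LP.
Chain via Redpoint Pharma AG (R3): 100% × 31% = 31% of Silverbay Trust.
Chain via Fairlane Realty LP (R3): 45% × 29% = 13.05% of Silverbay Trust.
Aggregating (R1): 31% + 13.05% = 44.05%.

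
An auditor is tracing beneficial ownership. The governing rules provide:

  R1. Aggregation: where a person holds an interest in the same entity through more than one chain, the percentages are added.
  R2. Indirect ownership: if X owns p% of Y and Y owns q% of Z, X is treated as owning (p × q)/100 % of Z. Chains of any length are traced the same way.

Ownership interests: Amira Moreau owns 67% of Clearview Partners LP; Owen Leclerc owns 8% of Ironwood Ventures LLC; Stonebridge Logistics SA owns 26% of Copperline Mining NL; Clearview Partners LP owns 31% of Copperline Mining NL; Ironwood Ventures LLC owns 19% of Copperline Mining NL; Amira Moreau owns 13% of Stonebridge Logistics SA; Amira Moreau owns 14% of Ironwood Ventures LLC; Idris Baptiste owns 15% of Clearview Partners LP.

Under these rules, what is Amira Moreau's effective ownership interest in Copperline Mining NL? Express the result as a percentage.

26.81%

Chain via Stonebridge Logistics SA (R2): 13% × 26% = 3.38% of Copperline Mining NL.
Chain via Ironwood Ventures LLC (R2): 14% × 19% = 2.66% of Copperline Mining NL.
Chain via Clearview Partners LP (R2): 67% × 31% = 20.77% of Copperline Mining NL.
Aggregating (R1): 3.38% + 2.66% + 20.77% = 26.81%.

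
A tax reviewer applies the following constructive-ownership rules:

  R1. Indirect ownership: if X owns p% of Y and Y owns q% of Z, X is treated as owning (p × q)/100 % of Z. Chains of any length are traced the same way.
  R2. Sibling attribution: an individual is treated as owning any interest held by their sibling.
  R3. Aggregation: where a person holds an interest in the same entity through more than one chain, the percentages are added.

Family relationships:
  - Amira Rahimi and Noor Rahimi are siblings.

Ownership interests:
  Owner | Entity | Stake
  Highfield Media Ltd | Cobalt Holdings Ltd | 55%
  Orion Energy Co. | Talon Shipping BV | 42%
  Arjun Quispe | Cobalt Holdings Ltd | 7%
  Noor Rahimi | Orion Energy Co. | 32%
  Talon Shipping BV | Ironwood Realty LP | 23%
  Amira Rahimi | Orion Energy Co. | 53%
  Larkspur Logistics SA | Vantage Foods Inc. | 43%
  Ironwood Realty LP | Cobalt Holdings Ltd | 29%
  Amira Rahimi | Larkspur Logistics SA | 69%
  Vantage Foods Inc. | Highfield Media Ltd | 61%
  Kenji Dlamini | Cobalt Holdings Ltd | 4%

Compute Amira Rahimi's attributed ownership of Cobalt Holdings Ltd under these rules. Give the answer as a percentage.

12.335475%

By sibling attribution (R2), Amira Rahimi is treated as also owning Noor Rahimi's interest in Orion Energy Co, giving 53% + 32% = 85%.
Chain via Larkspur Logistics SA → Vantage Foods Inc. → Highfield Media Ltd (R1): 69% × 43% × 61% × 55% = 9.954285% of Cobalt Holdings Ltd.
Chain via Orion Energy Co. → Talon Shipping BV → Ironwood Realty LP (R1): 85% × 42% × 23% × 29% = 2.38119% of Cobalt Holdings Ltd.
Aggregating (R3): 9.954285% + 2.38119% = 12.335475%.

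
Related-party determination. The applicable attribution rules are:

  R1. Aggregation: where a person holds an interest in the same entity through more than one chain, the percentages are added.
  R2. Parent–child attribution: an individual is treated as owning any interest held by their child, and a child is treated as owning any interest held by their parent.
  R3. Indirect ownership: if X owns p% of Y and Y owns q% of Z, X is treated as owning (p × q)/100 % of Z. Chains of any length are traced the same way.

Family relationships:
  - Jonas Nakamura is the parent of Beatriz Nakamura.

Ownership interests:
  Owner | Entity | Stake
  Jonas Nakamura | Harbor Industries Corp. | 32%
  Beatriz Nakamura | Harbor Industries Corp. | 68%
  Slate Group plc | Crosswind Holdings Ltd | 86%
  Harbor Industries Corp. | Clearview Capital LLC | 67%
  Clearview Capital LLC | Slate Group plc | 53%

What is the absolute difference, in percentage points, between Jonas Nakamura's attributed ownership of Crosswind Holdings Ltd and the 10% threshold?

20.5386

By parent–child attribution (R2), Jonas Nakamura is treated as also owning Beatriz Nakamura's interest in Harbor Industries Corp, giving 32% + 68% = 100%.
Chain via Harbor Industries Corp. → Clearview Capital LLC → Slate Group plc (R3): 100% × 67% × 53% × 86% = 30.5386% of Crosswind Holdings Ltd.
30.5386% exceeds the 10% threshold by 20.5386 percentage points.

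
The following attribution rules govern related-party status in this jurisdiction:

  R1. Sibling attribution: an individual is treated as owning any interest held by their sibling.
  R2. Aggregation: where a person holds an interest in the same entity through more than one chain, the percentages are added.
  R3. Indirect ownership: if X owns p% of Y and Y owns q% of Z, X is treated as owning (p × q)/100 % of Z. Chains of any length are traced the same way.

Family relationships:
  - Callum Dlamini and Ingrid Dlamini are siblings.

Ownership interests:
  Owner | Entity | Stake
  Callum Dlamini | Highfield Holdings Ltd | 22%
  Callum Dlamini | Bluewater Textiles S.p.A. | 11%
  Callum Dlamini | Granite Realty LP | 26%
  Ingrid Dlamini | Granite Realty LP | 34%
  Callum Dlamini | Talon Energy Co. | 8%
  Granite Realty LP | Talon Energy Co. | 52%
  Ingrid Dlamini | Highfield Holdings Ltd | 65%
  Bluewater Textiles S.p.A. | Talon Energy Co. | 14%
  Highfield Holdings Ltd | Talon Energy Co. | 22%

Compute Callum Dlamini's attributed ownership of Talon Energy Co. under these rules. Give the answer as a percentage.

By sibling attribution (R1), Callum Dlamini is treated as also owning Ingrid Dlamini's interest in Granite Realty LP, giving 26% + 34% = 60%.
By sibling attribution (R1), Callum Dlamini is treated as also owning Ingrid Dlamini's interest in Highfield Holdings Ltd, giving 22% + 65% = 87%.
Chain via Bluewater Textiles S.p.A. (R3): 11% × 14% = 1.54% of Talon Energy Co.
Chain via Granite Realty LP (R3): 60% × 52% = 31.2% of Talon Energy Co.
Chain via Highfield Holdings Ltd (R3): 87% × 22% = 19.14% of Talon Energy Co.
Direct interest in Talon Energy Co: 8%.
Aggregating (R2): 1.54% + 31.2% + 19.14% + 8% = 59.88%.

59.88%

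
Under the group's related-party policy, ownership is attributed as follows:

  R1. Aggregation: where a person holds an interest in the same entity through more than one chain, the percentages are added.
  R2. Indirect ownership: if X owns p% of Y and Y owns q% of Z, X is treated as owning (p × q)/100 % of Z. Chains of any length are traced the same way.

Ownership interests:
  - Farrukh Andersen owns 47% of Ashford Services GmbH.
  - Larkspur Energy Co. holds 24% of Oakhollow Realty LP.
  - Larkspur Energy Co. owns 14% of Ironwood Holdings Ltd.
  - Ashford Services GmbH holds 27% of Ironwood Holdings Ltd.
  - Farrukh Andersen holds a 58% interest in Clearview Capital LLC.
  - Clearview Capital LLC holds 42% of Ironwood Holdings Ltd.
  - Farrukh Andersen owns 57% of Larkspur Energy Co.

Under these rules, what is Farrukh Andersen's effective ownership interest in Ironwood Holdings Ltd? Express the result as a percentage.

45.03%

Chain via Ashford Services GmbH (R2): 47% × 27% = 12.69% of Ironwood Holdings Ltd.
Chain via Larkspur Energy Co. (R2): 57% × 14% = 7.98% of Ironwood Holdings Ltd.
Chain via Clearview Capital LLC (R2): 58% × 42% = 24.36% of Ironwood Holdings Ltd.
Aggregating (R1): 12.69% + 7.98% + 24.36% = 45.03%.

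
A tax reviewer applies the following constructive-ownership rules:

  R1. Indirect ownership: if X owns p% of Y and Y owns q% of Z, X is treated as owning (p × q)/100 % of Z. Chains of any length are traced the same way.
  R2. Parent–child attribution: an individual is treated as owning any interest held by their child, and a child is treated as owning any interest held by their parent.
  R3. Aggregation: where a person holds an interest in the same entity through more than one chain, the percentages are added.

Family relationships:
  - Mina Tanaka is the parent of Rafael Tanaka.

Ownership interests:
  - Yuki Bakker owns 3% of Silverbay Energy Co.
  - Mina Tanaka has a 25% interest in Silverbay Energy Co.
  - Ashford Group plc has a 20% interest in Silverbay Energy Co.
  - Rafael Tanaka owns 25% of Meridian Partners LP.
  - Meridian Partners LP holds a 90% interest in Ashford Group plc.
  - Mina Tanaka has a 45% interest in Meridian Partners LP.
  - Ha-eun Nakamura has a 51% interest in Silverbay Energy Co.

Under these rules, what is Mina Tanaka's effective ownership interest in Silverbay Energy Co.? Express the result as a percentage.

By parent–child attribution (R2), Mina Tanaka is treated as also owning Rafael Tanaka's interest in Meridian Partners LP, giving 45% + 25% = 70%.
Chain via Meridian Partners LP → Ashford Group plc (R1): 70% × 90% × 20% = 12.6% of Silverbay Energy Co.
Direct interest in Silverbay Energy Co: 25%.
Aggregating (R3): 12.6% + 25% = 37.6%.

37.6%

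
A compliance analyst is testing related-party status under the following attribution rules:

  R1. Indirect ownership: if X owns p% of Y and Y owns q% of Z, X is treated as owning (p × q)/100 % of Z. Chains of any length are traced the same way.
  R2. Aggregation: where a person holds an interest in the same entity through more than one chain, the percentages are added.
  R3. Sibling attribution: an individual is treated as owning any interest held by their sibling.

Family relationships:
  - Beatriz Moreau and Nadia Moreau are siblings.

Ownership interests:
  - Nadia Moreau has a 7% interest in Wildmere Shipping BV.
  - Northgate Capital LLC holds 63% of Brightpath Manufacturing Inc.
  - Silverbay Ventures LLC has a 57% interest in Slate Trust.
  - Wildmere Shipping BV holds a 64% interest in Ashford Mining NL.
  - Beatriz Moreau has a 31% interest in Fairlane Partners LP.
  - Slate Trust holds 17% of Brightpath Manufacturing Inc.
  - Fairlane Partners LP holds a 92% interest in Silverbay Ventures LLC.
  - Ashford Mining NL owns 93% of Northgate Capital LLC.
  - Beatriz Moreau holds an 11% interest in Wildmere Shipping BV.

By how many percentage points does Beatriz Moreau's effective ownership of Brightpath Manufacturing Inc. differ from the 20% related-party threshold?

10.486844

By sibling attribution (R3), Beatriz Moreau is treated as also owning Nadia Moreau's interest in Wildmere Shipping BV, giving 11% + 7% = 18%.
Chain via Fairlane Partners LP → Silverbay Ventures LLC → Slate Trust (R1): 31% × 92% × 57% × 17% = 2.763588% of Brightpath Manufacturing Inc.
Chain via Wildmere Shipping BV → Ashford Mining NL → Northgate Capital LLC (R1): 18% × 64% × 93% × 63% = 6.749568% of Brightpath Manufacturing Inc.
Aggregating (R2): 2.763588% + 6.749568% = 9.513156%.
9.513156% falls short of the 20% threshold by 10.486844 percentage points.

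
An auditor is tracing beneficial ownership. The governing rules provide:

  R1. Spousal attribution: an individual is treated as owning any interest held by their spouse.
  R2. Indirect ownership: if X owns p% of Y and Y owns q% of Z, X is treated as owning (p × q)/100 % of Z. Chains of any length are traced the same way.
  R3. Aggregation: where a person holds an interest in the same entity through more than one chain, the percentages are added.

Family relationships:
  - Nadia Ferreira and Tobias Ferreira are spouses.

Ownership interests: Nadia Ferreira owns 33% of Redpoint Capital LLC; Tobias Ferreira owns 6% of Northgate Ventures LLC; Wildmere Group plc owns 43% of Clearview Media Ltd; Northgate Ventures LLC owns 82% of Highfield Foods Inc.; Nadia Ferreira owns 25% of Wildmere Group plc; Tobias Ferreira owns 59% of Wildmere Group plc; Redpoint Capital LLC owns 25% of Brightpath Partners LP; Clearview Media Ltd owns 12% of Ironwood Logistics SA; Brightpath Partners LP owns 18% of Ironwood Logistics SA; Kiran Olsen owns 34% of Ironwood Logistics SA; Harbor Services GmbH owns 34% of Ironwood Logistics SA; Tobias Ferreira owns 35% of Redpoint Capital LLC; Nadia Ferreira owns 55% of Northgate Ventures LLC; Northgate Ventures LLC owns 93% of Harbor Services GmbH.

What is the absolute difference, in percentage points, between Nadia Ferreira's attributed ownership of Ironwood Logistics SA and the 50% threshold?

23.3174

By spousal attribution (R1), Nadia Ferreira is treated as also owning Tobias Ferreira's interest in Redpoint Capital LLC, giving 33% + 35% = 68%.
By spousal attribution (R1), Nadia Ferreira is treated as also owning Tobias Ferreira's interest in Northgate Ventures LLC, giving 55% + 6% = 61%.
By spousal attribution (R1), Nadia Ferreira is treated as also owning Tobias Ferreira's interest in Wildmere Group plc, giving 25% + 59% = 84%.
Chain via Redpoint Capital LLC → Brightpath Partners LP (R2): 68% × 25% × 18% = 3.06% of Ironwood Logistics SA.
Chain via Northgate Ventures LLC → Harbor Services GmbH (R2): 61% × 93% × 34% = 19.2882% of Ironwood Logistics SA.
Chain via Wildmere Group plc → Clearview Media Ltd (R2): 84% × 43% × 12% = 4.3344% of Ironwood Logistics SA.
Aggregating (R3): 3.06% + 19.2882% + 4.3344% = 26.6826%.
26.6826% falls short of the 50% threshold by 23.3174 percentage points.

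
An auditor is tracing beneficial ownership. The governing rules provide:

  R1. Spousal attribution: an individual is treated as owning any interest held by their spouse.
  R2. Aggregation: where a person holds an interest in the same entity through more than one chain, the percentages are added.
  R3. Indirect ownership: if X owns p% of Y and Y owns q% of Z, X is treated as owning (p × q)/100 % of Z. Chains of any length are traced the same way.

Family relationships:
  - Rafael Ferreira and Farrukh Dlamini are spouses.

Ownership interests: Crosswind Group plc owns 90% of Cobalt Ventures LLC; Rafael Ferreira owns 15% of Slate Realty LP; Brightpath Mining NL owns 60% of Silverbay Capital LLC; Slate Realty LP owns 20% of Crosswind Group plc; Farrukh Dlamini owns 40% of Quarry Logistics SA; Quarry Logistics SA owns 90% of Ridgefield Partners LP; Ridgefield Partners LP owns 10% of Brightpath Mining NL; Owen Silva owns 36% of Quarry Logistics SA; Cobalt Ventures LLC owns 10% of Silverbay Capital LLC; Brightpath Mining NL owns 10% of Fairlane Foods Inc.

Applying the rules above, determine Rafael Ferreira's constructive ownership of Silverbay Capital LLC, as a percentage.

By spousal attribution (R1), Rafael Ferreira is treated as owning Farrukh Dlamini's 40% interest in Quarry Logistics SA.
Chain via Slate Realty LP → Crosswind Group plc → Cobalt Ventures LLC (R3): 15% × 20% × 90% × 10% = 0.27% of Silverbay Capital LLC.
Chain via Quarry Logistics SA → Ridgefield Partners LP → Brightpath Mining NL (R3): 40% × 90% × 10% × 60% = 2.16% of Silverbay Capital LLC.
Aggregating (R2): 0.27% + 2.16% = 2.43%.

2.43%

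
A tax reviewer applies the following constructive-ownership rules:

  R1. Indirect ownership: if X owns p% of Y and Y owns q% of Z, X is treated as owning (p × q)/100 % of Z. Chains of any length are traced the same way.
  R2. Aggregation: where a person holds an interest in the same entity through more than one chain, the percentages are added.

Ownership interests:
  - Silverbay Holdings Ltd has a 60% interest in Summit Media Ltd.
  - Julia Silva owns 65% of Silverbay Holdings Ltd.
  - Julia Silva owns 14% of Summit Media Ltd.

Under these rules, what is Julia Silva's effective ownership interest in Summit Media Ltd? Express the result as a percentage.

53%

Chain via Silverbay Holdings Ltd (R1): 65% × 60% = 39% of Summit Media Ltd.
Direct interest in Summit Media Ltd: 14%.
Aggregating (R2): 39% + 14% = 53%.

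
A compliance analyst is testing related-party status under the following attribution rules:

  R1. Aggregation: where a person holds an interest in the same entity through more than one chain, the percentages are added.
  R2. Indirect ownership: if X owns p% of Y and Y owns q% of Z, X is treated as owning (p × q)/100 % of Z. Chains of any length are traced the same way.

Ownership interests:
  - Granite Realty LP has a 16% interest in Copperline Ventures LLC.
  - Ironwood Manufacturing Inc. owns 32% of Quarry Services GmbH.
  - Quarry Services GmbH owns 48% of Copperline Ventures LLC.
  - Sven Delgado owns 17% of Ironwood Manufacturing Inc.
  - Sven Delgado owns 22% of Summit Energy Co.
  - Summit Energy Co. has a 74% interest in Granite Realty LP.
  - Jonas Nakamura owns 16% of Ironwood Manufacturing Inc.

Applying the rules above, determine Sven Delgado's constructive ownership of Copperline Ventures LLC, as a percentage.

5.216%

Chain via Ironwood Manufacturing Inc. → Quarry Services GmbH (R2): 17% × 32% × 48% = 2.6112% of Copperline Ventures LLC.
Chain via Summit Energy Co. → Granite Realty LP (R2): 22% × 74% × 16% = 2.6048% of Copperline Ventures LLC.
Aggregating (R1): 2.6112% + 2.6048% = 5.216%.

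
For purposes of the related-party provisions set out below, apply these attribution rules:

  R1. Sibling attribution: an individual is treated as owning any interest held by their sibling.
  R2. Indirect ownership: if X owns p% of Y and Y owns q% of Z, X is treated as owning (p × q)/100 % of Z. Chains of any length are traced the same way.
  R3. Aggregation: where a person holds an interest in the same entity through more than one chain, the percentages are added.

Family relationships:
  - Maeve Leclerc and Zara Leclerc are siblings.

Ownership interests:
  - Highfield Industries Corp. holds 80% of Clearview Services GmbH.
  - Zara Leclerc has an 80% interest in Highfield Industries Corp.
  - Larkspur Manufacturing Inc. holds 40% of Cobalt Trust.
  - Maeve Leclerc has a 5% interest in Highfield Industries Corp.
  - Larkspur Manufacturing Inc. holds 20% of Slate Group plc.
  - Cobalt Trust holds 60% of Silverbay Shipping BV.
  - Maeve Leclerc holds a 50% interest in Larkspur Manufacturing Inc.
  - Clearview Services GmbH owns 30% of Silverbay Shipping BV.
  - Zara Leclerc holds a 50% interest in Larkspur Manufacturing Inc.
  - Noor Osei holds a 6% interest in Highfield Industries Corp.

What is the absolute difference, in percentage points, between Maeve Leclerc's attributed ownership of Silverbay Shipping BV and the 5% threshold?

39.4

By sibling attribution (R1), Maeve Leclerc is treated as also owning Zara Leclerc's interest in Highfield Industries Corp, giving 5% + 80% = 85%.
By sibling attribution (R1), Maeve Leclerc is treated as also owning Zara Leclerc's interest in Larkspur Manufacturing Inc, giving 50% + 50% = 100%.
Chain via Highfield Industries Corp. → Clearview Services GmbH (R2): 85% × 80% × 30% = 20.4% of Silverbay Shipping BV.
Chain via Larkspur Manufacturing Inc. → Cobalt Trust (R2): 100% × 40% × 60% = 24% of Silverbay Shipping BV.
Aggregating (R3): 20.4% + 24% = 44.4%.
44.4% exceeds the 5% threshold by 39.4 percentage points.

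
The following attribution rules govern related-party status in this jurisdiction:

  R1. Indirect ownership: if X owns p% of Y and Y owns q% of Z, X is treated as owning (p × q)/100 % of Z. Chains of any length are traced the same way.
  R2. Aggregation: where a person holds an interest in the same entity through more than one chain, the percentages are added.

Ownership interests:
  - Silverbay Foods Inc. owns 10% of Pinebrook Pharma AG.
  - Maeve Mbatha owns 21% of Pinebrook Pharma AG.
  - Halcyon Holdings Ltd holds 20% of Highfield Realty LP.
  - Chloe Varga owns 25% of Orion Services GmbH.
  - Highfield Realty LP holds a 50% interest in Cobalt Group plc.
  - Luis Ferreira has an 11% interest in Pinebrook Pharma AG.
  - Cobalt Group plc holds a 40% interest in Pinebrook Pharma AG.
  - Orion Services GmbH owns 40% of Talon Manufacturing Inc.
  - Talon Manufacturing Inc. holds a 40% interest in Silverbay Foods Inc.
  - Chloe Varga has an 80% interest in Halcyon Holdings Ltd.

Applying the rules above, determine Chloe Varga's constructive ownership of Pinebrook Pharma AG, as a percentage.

3.6%

Chain via Halcyon Holdings Ltd → Highfield Realty LP → Cobalt Group plc (R1): 80% × 20% × 50% × 40% = 3.2% of Pinebrook Pharma AG.
Chain via Orion Services GmbH → Talon Manufacturing Inc. → Silverbay Foods Inc. (R1): 25% × 40% × 40% × 10% = 0.4% of Pinebrook Pharma AG.
Aggregating (R2): 3.2% + 0.4% = 3.6%.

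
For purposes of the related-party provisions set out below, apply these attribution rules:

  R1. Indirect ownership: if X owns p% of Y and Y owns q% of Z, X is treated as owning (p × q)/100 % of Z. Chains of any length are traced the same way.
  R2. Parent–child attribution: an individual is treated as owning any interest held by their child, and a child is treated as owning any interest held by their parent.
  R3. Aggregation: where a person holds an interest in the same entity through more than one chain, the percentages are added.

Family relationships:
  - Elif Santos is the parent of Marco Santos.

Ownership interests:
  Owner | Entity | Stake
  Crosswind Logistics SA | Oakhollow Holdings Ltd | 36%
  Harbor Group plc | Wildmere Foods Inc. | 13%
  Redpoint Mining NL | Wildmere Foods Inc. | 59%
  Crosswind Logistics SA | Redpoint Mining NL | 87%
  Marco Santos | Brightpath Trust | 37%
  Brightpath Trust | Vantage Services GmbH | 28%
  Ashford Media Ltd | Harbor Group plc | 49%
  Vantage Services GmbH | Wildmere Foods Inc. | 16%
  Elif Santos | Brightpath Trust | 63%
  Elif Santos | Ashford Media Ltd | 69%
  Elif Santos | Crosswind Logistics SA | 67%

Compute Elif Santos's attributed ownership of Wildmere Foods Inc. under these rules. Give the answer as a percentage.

By parent–child attribution (R2), Elif Santos is treated as also owning Marco Santos's interest in Brightpath Trust, giving 63% + 37% = 100%.
Chain via Crosswind Logistics SA → Redpoint Mining NL (R1): 67% × 87% × 59% = 34.3911% of Wildmere Foods Inc.
Chain via Brightpath Trust → Vantage Services GmbH (R1): 100% × 28% × 16% = 4.48% of Wildmere Foods Inc.
Chain via Ashford Media Ltd → Harbor Group plc (R1): 69% × 49% × 13% = 4.3953% of Wildmere Foods Inc.
Aggregating (R3): 34.3911% + 4.48% + 4.3953% = 43.2664%.

43.2664%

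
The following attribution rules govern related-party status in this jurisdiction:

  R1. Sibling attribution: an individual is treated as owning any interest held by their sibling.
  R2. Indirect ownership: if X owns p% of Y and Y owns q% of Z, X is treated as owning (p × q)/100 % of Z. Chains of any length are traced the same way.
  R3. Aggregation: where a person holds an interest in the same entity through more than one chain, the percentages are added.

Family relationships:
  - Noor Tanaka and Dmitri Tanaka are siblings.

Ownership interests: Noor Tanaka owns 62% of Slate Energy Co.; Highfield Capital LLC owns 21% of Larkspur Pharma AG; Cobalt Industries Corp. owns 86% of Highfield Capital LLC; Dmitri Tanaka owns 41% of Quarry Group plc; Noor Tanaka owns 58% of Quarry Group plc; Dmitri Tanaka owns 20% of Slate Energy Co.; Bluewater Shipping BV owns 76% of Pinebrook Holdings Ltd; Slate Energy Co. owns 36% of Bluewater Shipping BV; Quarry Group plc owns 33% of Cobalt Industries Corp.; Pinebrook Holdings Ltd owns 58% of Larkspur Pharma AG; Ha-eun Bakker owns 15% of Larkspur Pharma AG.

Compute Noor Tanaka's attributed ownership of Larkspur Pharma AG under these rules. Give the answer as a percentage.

By sibling attribution (R1), Noor Tanaka is treated as also owning Dmitri Tanaka's interest in Quarry Group plc, giving 58% + 41% = 99%.
By sibling attribution (R1), Noor Tanaka is treated as also owning Dmitri Tanaka's interest in Slate Energy Co, giving 62% + 20% = 82%.
Chain via Quarry Group plc → Cobalt Industries Corp. → Highfield Capital LLC (R2): 99% × 33% × 86% × 21% = 5.900202% of Larkspur Pharma AG.
Chain via Slate Energy Co. → Bluewater Shipping BV → Pinebrook Holdings Ltd (R2): 82% × 36% × 76% × 58% = 13.012416% of Larkspur Pharma AG.
Aggregating (R3): 5.900202% + 13.012416% = 18.912618%.

18.912618%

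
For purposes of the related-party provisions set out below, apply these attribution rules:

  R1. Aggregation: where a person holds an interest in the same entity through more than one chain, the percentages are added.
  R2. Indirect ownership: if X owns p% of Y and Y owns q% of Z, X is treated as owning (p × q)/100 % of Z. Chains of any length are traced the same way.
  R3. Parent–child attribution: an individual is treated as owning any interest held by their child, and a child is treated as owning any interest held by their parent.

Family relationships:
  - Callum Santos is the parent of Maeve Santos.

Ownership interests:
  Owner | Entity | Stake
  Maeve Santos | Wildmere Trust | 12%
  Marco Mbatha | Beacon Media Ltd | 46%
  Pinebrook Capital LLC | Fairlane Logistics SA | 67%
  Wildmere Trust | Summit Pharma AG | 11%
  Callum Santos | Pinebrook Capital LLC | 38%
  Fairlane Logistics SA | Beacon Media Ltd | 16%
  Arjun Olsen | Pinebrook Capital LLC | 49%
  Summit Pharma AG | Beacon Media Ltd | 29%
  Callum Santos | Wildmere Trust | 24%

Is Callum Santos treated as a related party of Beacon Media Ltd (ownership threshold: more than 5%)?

Yes

By parent–child attribution (R3), Callum Santos is treated as also owning Maeve Santos's interest in Wildmere Trust, giving 24% + 12% = 36%.
Chain via Pinebrook Capital LLC → Fairlane Logistics SA (R2): 38% × 67% × 16% = 4.0736% of Beacon Media Ltd.
Chain via Wildmere Trust → Summit Pharma AG (R2): 36% × 11% × 29% = 1.1484% of Beacon Media Ltd.
Aggregating (R1): 4.0736% + 1.1484% = 5.222%.
5.222% exceeds the 5% threshold, so Callum is a related party to Beacon Media Ltd.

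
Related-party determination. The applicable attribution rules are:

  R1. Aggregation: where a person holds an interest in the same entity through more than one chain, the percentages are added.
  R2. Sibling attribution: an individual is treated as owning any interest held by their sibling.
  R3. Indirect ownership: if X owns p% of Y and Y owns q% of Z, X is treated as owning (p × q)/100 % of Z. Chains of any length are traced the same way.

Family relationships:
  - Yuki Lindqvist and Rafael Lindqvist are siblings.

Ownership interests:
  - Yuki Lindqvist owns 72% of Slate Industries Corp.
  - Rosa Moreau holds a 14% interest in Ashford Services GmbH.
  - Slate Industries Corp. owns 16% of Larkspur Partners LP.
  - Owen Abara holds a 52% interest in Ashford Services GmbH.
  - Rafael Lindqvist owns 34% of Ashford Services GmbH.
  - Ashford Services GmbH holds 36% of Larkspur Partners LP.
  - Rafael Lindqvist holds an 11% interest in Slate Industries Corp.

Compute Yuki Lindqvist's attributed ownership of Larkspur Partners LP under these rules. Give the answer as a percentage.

By sibling attribution (R2), Yuki Lindqvist is treated as also owning Rafael Lindqvist's interest in Slate Industries Corp, giving 72% + 11% = 83%.
By sibling attribution (R2), Yuki Lindqvist is treated as owning Rafael Lindqvist's 34% interest in Ashford Services GmbH.
Chain via Slate Industries Corp. (R3): 83% × 16% = 13.28% of Larkspur Partners LP.
Chain via Ashford Services GmbH (R3): 34% × 36% = 12.24% of Larkspur Partners LP.
Aggregating (R1): 13.28% + 12.24% = 25.52%.

25.52%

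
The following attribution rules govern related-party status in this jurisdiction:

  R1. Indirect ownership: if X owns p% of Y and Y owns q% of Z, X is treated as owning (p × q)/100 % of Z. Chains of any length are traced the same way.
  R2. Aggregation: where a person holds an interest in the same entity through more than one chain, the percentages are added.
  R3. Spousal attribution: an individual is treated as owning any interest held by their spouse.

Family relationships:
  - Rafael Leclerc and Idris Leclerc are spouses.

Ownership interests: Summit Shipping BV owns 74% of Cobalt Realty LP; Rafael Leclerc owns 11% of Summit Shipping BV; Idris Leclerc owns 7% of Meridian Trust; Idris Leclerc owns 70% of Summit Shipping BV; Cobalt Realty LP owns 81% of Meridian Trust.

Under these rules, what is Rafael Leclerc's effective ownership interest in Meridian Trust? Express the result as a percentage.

By spousal attribution (R3), Rafael Leclerc is treated as also owning Idris Leclerc's interest in Summit Shipping BV, giving 11% + 70% = 81%.
By spousal attribution (R3), Rafael Leclerc is treated as owning Idris Leclerc's 7% interest in Meridian Trust.
Chain via Summit Shipping BV → Cobalt Realty LP (R1): 81% × 74% × 81% = 48.5514% of Meridian Trust.
Direct interest in Meridian Trust: 7%.
Aggregating (R2): 48.5514% + 7% = 55.5514%.

55.5514%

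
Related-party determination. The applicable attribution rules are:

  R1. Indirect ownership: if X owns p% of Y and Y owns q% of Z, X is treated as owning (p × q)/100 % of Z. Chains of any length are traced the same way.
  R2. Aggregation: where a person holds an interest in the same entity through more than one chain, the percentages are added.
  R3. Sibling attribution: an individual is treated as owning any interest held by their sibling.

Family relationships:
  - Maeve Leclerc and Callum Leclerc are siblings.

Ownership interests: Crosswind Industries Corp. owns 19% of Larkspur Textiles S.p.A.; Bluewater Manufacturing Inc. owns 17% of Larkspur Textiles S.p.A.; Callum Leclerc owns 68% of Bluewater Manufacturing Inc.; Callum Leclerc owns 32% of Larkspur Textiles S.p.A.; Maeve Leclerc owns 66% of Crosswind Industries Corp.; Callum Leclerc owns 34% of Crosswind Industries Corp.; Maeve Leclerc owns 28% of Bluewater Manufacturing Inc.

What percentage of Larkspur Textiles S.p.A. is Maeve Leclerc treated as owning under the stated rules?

67.32%

By sibling attribution (R3), Maeve Leclerc is treated as also owning Callum Leclerc's interest in Crosswind Industries Corp, giving 66% + 34% = 100%.
By sibling attribution (R3), Maeve Leclerc is treated as also owning Callum Leclerc's interest in Bluewater Manufacturing Inc, giving 28% + 68% = 96%.
By sibling attribution (R3), Maeve Leclerc is treated as owning Callum Leclerc's 32% interest in Larkspur Textiles S.p.A.
Chain via Crosswind Industries Corp. (R1): 100% × 19% = 19% of Larkspur Textiles S.p.A.
Chain via Bluewater Manufacturing Inc. (R1): 96% × 17% = 16.32% of Larkspur Textiles S.p.A.
Direct interest in Larkspur Textiles S.p.A: 32%.
Aggregating (R2): 19% + 16.32% + 32% = 67.32%.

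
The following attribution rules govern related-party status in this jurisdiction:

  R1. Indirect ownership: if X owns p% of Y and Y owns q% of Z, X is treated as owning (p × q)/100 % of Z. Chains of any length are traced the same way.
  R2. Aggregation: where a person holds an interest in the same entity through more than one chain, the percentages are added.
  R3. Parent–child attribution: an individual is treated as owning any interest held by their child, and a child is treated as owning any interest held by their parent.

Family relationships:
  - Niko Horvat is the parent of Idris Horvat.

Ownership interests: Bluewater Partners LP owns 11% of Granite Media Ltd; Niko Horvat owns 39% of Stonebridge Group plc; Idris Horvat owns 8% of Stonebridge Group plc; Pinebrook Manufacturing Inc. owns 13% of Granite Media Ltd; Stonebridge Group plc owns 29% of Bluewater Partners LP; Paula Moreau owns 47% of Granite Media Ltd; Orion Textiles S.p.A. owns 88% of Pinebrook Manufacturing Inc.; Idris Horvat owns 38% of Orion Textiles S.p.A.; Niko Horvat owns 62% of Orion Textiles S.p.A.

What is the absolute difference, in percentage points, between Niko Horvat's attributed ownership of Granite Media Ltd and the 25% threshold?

12.0607

By parent–child attribution (R3), Niko Horvat is treated as also owning Idris Horvat's interest in Orion Textiles S.p.A, giving 62% + 38% = 100%.
By parent–child attribution (R3), Niko Horvat is treated as also owning Idris Horvat's interest in Stonebridge Group plc, giving 39% + 8% = 47%.
Chain via Orion Textiles S.p.A. → Pinebrook Manufacturing Inc. (R1): 100% × 88% × 13% = 11.44% of Granite Media Ltd.
Chain via Stonebridge Group plc → Bluewater Partners LP (R1): 47% × 29% × 11% = 1.4993% of Granite Media Ltd.
Aggregating (R2): 11.44% + 1.4993% = 12.9393%.
12.9393% falls short of the 25% threshold by 12.0607 percentage points.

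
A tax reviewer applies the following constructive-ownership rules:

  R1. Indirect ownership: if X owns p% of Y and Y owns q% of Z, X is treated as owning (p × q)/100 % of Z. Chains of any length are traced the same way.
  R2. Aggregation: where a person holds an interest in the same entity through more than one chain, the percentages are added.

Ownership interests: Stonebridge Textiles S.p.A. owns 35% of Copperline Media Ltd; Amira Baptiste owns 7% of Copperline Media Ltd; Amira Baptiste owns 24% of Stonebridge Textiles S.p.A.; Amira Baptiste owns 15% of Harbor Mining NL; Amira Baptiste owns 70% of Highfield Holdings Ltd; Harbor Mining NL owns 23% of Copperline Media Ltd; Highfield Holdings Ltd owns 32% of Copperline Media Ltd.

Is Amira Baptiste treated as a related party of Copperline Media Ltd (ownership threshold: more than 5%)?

Chain via Highfield Holdings Ltd (R1): 70% × 32% = 22.4% of Copperline Media Ltd.
Chain via Harbor Mining NL (R1): 15% × 23% = 3.45% of Copperline Media Ltd.
Chain via Stonebridge Textiles S.p.A. (R1): 24% × 35% = 8.4% of Copperline Media Ltd.
Direct interest in Copperline Media Ltd: 7%.
Aggregating (R2): 22.4% + 3.45% + 8.4% + 7% = 41.25%.
41.25% exceeds the 5% threshold, so Amira is a related party to Copperline Media Ltd.

Yes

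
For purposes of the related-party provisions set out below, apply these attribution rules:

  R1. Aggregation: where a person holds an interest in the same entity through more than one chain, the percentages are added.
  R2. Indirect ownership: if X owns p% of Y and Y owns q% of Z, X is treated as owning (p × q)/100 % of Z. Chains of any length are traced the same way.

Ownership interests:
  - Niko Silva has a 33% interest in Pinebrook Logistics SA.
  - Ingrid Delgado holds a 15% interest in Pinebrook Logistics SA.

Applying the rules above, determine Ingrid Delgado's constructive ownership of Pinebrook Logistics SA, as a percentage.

Direct interest in Pinebrook Logistics SA: 15%.

15%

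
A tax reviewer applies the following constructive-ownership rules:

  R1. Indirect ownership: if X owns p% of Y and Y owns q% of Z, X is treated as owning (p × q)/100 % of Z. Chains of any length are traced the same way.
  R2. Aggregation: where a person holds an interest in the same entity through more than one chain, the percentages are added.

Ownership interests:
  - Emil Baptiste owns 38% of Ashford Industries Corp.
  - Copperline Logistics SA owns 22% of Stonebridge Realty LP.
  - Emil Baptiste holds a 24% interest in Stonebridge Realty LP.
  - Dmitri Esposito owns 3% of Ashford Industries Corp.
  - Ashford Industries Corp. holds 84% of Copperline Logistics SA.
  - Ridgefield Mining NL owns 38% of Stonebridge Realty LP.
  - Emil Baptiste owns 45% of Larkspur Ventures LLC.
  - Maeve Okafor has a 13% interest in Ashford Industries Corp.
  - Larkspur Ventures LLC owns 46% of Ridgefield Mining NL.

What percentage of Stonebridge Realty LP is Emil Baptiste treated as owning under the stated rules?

38.8884%

Chain via Larkspur Ventures LLC → Ridgefield Mining NL (R1): 45% × 46% × 38% = 7.866% of Stonebridge Realty LP.
Chain via Ashford Industries Corp. → Copperline Logistics SA (R1): 38% × 84% × 22% = 7.0224% of Stonebridge Realty LP.
Direct interest in Stonebridge Realty LP: 24%.
Aggregating (R2): 7.866% + 7.0224% + 24% = 38.8884%.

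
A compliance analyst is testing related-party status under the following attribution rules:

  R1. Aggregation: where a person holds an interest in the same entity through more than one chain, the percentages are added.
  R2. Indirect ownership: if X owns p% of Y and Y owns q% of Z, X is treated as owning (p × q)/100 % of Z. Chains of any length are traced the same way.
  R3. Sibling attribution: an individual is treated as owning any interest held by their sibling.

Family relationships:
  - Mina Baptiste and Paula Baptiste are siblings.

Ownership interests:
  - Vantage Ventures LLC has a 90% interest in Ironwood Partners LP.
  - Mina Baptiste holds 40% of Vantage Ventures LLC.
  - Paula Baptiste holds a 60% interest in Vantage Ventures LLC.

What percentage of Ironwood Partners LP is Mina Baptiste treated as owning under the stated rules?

By sibling attribution (R3), Mina Baptiste is treated as also owning Paula Baptiste's interest in Vantage Ventures LLC, giving 40% + 60% = 100%.
Chain via Vantage Ventures LLC (R2): 100% × 90% = 90% of Ironwood Partners LP.

90%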